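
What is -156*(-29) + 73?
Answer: 4597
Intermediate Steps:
-156*(-29) + 73 = 4524 + 73 = 4597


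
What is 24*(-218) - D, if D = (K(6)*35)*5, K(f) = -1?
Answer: -5057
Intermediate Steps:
D = -175 (D = -1*35*5 = -35*5 = -175)
24*(-218) - D = 24*(-218) - 1*(-175) = -5232 + 175 = -5057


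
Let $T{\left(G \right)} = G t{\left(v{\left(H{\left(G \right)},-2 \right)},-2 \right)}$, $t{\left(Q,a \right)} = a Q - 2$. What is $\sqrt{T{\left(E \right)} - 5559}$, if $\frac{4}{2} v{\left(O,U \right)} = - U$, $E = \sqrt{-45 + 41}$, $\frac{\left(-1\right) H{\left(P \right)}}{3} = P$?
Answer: $\sqrt{-5559 - 8 i} \approx 0.0536 - 74.559 i$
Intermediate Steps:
$H{\left(P \right)} = - 3 P$
$E = 2 i$ ($E = \sqrt{-4} = 2 i \approx 2.0 i$)
$v{\left(O,U \right)} = - \frac{U}{2}$ ($v{\left(O,U \right)} = \frac{\left(-1\right) U}{2} = - \frac{U}{2}$)
$t{\left(Q,a \right)} = -2 + Q a$ ($t{\left(Q,a \right)} = Q a - 2 = -2 + Q a$)
$T{\left(G \right)} = - 4 G$ ($T{\left(G \right)} = G \left(-2 + \left(- \frac{1}{2}\right) \left(-2\right) \left(-2\right)\right) = G \left(-2 + 1 \left(-2\right)\right) = G \left(-2 - 2\right) = G \left(-4\right) = - 4 G$)
$\sqrt{T{\left(E \right)} - 5559} = \sqrt{- 4 \cdot 2 i - 5559} = \sqrt{- 8 i - 5559} = \sqrt{-5559 - 8 i}$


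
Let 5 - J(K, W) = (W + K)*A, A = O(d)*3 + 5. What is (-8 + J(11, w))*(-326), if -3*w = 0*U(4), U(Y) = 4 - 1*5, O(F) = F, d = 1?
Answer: 29666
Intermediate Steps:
U(Y) = -1 (U(Y) = 4 - 5 = -1)
w = 0 (w = -0*(-1) = -1/3*0 = 0)
A = 8 (A = 1*3 + 5 = 3 + 5 = 8)
J(K, W) = 5 - 8*K - 8*W (J(K, W) = 5 - (W + K)*8 = 5 - (K + W)*8 = 5 - (8*K + 8*W) = 5 + (-8*K - 8*W) = 5 - 8*K - 8*W)
(-8 + J(11, w))*(-326) = (-8 + (5 - 8*11 - 8*0))*(-326) = (-8 + (5 - 88 + 0))*(-326) = (-8 - 83)*(-326) = -91*(-326) = 29666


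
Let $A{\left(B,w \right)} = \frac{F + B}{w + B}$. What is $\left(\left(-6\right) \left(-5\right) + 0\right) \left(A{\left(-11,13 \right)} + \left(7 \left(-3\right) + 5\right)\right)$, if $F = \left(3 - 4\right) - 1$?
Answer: $-675$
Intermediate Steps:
$F = -2$ ($F = -1 - 1 = -2$)
$A{\left(B,w \right)} = \frac{-2 + B}{B + w}$ ($A{\left(B,w \right)} = \frac{-2 + B}{w + B} = \frac{-2 + B}{B + w}$)
$\left(\left(-6\right) \left(-5\right) + 0\right) \left(A{\left(-11,13 \right)} + \left(7 \left(-3\right) + 5\right)\right) = \left(\left(-6\right) \left(-5\right) + 0\right) \left(\frac{-2 - 11}{-11 + 13} + \left(7 \left(-3\right) + 5\right)\right) = \left(30 + 0\right) \left(\frac{1}{2} \left(-13\right) + \left(-21 + 5\right)\right) = 30 \left(\frac{1}{2} \left(-13\right) - 16\right) = 30 \left(- \frac{13}{2} - 16\right) = 30 \left(- \frac{45}{2}\right) = -675$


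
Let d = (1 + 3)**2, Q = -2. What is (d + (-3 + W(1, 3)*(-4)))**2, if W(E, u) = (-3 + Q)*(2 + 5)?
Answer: 23409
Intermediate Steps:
W(E, u) = -35 (W(E, u) = (-3 - 2)*(2 + 5) = -5*7 = -35)
d = 16 (d = 4**2 = 16)
(d + (-3 + W(1, 3)*(-4)))**2 = (16 + (-3 - 35*(-4)))**2 = (16 + (-3 + 140))**2 = (16 + 137)**2 = 153**2 = 23409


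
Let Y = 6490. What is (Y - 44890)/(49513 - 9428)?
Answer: -7680/8017 ≈ -0.95796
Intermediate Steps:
(Y - 44890)/(49513 - 9428) = (6490 - 44890)/(49513 - 9428) = -38400/40085 = -38400*1/40085 = -7680/8017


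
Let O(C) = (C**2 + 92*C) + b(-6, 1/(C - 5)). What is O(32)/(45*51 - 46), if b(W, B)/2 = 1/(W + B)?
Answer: 49138/27853 ≈ 1.7642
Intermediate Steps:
b(W, B) = 2/(B + W) (b(W, B) = 2/(W + B) = 2/(B + W))
O(C) = C**2 + 2/(-6 + 1/(-5 + C)) + 92*C (O(C) = (C**2 + 92*C) + 2/(1/(C - 5) - 6) = (C**2 + 92*C) + 2/(1/(-5 + C) - 6) = (C**2 + 92*C) + 2/(-6 + 1/(-5 + C)) = C**2 + 2/(-6 + 1/(-5 + C)) + 92*C)
O(32)/(45*51 - 46) = ((10 - 2*32 + 32*(-31 + 6*32)*(92 + 32))/(-31 + 6*32))/(45*51 - 46) = ((10 - 64 + 32*(-31 + 192)*124)/(-31 + 192))/(2295 - 46) = ((10 - 64 + 32*161*124)/161)/2249 = ((10 - 64 + 638848)/161)*(1/2249) = ((1/161)*638794)*(1/2249) = (638794/161)*(1/2249) = 49138/27853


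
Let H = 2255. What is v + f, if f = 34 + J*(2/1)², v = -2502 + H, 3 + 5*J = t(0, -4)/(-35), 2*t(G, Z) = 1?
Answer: -37697/175 ≈ -215.41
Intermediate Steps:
t(G, Z) = ½ (t(G, Z) = (½)*1 = ½)
J = -211/350 (J = -⅗ + ((½)/(-35))/5 = -⅗ + ((½)*(-1/35))/5 = -⅗ + (⅕)*(-1/70) = -⅗ - 1/350 = -211/350 ≈ -0.60286)
v = -247 (v = -2502 + 2255 = -247)
f = 5528/175 (f = 34 - 211*(2/1)²/350 = 34 - 211*(2*1)²/350 = 34 - 211/350*2² = 34 - 211/350*4 = 34 - 422/175 = 5528/175 ≈ 31.589)
v + f = -247 + 5528/175 = -37697/175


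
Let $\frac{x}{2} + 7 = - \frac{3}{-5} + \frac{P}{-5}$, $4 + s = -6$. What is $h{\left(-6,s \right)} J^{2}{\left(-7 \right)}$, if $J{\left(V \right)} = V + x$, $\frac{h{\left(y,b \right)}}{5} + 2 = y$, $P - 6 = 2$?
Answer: $-21160$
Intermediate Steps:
$P = 8$ ($P = 6 + 2 = 8$)
$s = -10$ ($s = -4 - 6 = -10$)
$h{\left(y,b \right)} = -10 + 5 y$
$x = -16$ ($x = -14 + 2 \left(- \frac{3}{-5} + \frac{8}{-5}\right) = -14 + 2 \left(\left(-3\right) \left(- \frac{1}{5}\right) + 8 \left(- \frac{1}{5}\right)\right) = -14 + 2 \left(\frac{3}{5} - \frac{8}{5}\right) = -14 + 2 \left(-1\right) = -14 - 2 = -16$)
$J{\left(V \right)} = -16 + V$ ($J{\left(V \right)} = V - 16 = -16 + V$)
$h{\left(-6,s \right)} J^{2}{\left(-7 \right)} = \left(-10 + 5 \left(-6\right)\right) \left(-16 - 7\right)^{2} = \left(-10 - 30\right) \left(-23\right)^{2} = \left(-40\right) 529 = -21160$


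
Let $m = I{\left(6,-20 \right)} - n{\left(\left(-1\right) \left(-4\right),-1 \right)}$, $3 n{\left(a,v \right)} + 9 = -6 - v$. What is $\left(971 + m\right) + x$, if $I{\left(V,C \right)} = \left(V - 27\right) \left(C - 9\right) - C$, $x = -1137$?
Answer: $\frac{1403}{3} \approx 467.67$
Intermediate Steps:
$I{\left(V,C \right)} = - C + \left(-27 + V\right) \left(-9 + C\right)$ ($I{\left(V,C \right)} = \left(-27 + V\right) \left(-9 + C\right) - C = - C + \left(-27 + V\right) \left(-9 + C\right)$)
$n{\left(a,v \right)} = -5 - \frac{v}{3}$ ($n{\left(a,v \right)} = -3 + \frac{-6 - v}{3} = -3 - \left(2 + \frac{v}{3}\right) = -5 - \frac{v}{3}$)
$m = \frac{1901}{3}$ ($m = \left(243 - -560 - 54 - 120\right) - \left(-5 - - \frac{1}{3}\right) = \left(243 + 560 - 54 - 120\right) - \left(-5 + \frac{1}{3}\right) = 629 - - \frac{14}{3} = 629 + \frac{14}{3} = \frac{1901}{3} \approx 633.67$)
$\left(971 + m\right) + x = \left(971 + \frac{1901}{3}\right) - 1137 = \frac{4814}{3} - 1137 = \frac{1403}{3}$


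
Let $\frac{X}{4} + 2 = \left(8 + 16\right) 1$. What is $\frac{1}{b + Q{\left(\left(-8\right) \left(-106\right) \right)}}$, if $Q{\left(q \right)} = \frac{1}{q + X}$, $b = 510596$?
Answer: $\frac{936}{477917857} \approx 1.9585 \cdot 10^{-6}$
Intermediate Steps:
$X = 88$ ($X = -8 + 4 \left(8 + 16\right) 1 = -8 + 4 \cdot 24 \cdot 1 = -8 + 4 \cdot 24 = -8 + 96 = 88$)
$Q{\left(q \right)} = \frac{1}{88 + q}$ ($Q{\left(q \right)} = \frac{1}{q + 88} = \frac{1}{88 + q}$)
$\frac{1}{b + Q{\left(\left(-8\right) \left(-106\right) \right)}} = \frac{1}{510596 + \frac{1}{88 - -848}} = \frac{1}{510596 + \frac{1}{88 + 848}} = \frac{1}{510596 + \frac{1}{936}} = \frac{1}{\frac{477917857}{936}} = \frac{936}{477917857}$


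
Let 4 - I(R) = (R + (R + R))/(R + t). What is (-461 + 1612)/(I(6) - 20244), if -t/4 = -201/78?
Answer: -122006/2145557 ≈ -0.056865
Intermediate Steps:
t = 134/13 (t = -(-804)/78 = -4*(-67/26) = 134/13 ≈ 10.308)
I(R) = 4 - 3*R/(134/13 + R) (I(R) = 4 - (R + (R + R))/(R + 134/13) = 4 - (R + 2*R)/(134/13 + R) = 4 - 3*R/(134/13 + R))
(-461 + 1612)/(I(6) - 20244) = (-461 + 1612)/((536 + 13*6)/(134 + 13*6) - 20244) = 1151/((536 + 78)/(134 + 78) - 20244) = 1151/(614/212 - 20244) = 1151/((1/212)*614 - 20244) = 1151/(307/106 - 20244) = 1151/(-2145557/106) = 1151*(-106/2145557) = -122006/2145557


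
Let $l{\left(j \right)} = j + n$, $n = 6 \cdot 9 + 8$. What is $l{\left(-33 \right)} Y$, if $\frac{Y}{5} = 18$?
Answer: $2610$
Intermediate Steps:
$n = 62$ ($n = 54 + 8 = 62$)
$l{\left(j \right)} = 62 + j$ ($l{\left(j \right)} = j + 62 = 62 + j$)
$Y = 90$ ($Y = 5 \cdot 18 = 90$)
$l{\left(-33 \right)} Y = \left(62 - 33\right) 90 = 29 \cdot 90 = 2610$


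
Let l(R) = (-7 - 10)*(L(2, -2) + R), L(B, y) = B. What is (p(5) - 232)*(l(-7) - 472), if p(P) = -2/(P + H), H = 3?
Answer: 359523/4 ≈ 89881.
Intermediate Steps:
p(P) = -2/(3 + P) (p(P) = -2/(P + 3) = -2/(3 + P))
l(R) = -34 - 17*R (l(R) = (-7 - 10)*(2 + R) = -17*(2 + R) = -34 - 17*R)
(p(5) - 232)*(l(-7) - 472) = (-2/(3 + 5) - 232)*((-34 - 17*(-7)) - 472) = (-2/8 - 232)*((-34 + 119) - 472) = (-2*⅛ - 232)*(85 - 472) = (-¼ - 232)*(-387) = -929/4*(-387) = 359523/4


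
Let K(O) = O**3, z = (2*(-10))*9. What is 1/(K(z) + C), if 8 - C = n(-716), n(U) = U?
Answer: -1/5831276 ≈ -1.7149e-7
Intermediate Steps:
z = -180 (z = -20*9 = -180)
C = 724 (C = 8 - 1*(-716) = 8 + 716 = 724)
1/(K(z) + C) = 1/((-180)**3 + 724) = 1/(-5832000 + 724) = 1/(-5831276) = -1/5831276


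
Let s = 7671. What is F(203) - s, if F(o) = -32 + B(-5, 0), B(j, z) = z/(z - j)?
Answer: -7703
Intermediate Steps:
F(o) = -32 (F(o) = -32 + 0/(0 - 1*(-5)) = -32 + 0/(0 + 5) = -32 + 0/5 = -32 + 0*(1/5) = -32 + 0 = -32)
F(203) - s = -32 - 1*7671 = -32 - 7671 = -7703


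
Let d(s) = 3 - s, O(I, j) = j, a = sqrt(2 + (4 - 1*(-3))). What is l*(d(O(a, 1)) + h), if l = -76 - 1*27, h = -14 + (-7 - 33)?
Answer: 5356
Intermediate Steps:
a = 3 (a = sqrt(2 + (4 + 3)) = sqrt(2 + 7) = sqrt(9) = 3)
h = -54 (h = -14 - 40 = -54)
l = -103 (l = -76 - 27 = -103)
l*(d(O(a, 1)) + h) = -103*((3 - 1*1) - 54) = -103*((3 - 1) - 54) = -103*(2 - 54) = -103*(-52) = 5356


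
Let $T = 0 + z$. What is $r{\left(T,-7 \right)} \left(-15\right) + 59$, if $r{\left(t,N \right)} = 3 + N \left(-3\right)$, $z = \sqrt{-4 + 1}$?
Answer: $-301$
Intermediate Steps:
$z = i \sqrt{3}$ ($z = \sqrt{-3} = i \sqrt{3} \approx 1.732 i$)
$T = i \sqrt{3}$ ($T = 0 + i \sqrt{3} = i \sqrt{3} \approx 1.732 i$)
$r{\left(t,N \right)} = 3 - 3 N$
$r{\left(T,-7 \right)} \left(-15\right) + 59 = \left(3 - -21\right) \left(-15\right) + 59 = \left(3 + 21\right) \left(-15\right) + 59 = 24 \left(-15\right) + 59 = -360 + 59 = -301$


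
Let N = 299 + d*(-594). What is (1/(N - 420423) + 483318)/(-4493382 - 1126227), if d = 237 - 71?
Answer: -250710579503/2915048537352 ≈ -0.086006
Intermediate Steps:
d = 166
N = -98305 (N = 299 + 166*(-594) = 299 - 98604 = -98305)
(1/(N - 420423) + 483318)/(-4493382 - 1126227) = (1/(-98305 - 420423) + 483318)/(-4493382 - 1126227) = (1/(-518728) + 483318)/(-5619609) = (-1/518728 + 483318)*(-1/5619609) = (250710579503/518728)*(-1/5619609) = -250710579503/2915048537352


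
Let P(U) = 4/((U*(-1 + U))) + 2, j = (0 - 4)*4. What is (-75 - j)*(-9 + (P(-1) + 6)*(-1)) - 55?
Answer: 1066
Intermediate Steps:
j = -16 (j = -4*4 = -16)
P(U) = 2 + 4/(U*(-1 + U)) (P(U) = 4*(1/(U*(-1 + U))) + 2 = 4/(U*(-1 + U)) + 2 = 2 + 4/(U*(-1 + U)))
(-75 - j)*(-9 + (P(-1) + 6)*(-1)) - 55 = (-75 - 1*(-16))*(-9 + (2*(2 + (-1)² - 1*(-1))/(-1*(-1 - 1)) + 6)*(-1)) - 55 = (-75 + 16)*(-9 + (2*(-1)*(2 + 1 + 1)/(-2) + 6)*(-1)) - 55 = -59*(-9 + (2*(-1)*(-½)*4 + 6)*(-1)) - 55 = -59*(-9 + (4 + 6)*(-1)) - 55 = -59*(-9 + 10*(-1)) - 55 = -59*(-9 - 10) - 55 = -59*(-19) - 55 = 1121 - 55 = 1066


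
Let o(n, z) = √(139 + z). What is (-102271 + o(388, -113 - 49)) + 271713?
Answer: 169442 + I*√23 ≈ 1.6944e+5 + 4.7958*I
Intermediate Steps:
(-102271 + o(388, -113 - 49)) + 271713 = (-102271 + √(139 + (-113 - 49))) + 271713 = (-102271 + √(139 - 162)) + 271713 = (-102271 + √(-23)) + 271713 = (-102271 + I*√23) + 271713 = 169442 + I*√23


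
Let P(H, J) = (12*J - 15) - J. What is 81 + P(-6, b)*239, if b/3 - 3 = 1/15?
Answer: 103414/5 ≈ 20683.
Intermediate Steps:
b = 46/5 (b = 9 + 3/15 = 9 + 3*(1/15) = 9 + ⅕ = 46/5 ≈ 9.2000)
P(H, J) = -15 + 11*J (P(H, J) = (-15 + 12*J) - J = -15 + 11*J)
81 + P(-6, b)*239 = 81 + (-15 + 11*(46/5))*239 = 81 + (-15 + 506/5)*239 = 81 + (431/5)*239 = 81 + 103009/5 = 103414/5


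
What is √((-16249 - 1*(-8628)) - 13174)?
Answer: I*√20795 ≈ 144.2*I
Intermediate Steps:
√((-16249 - 1*(-8628)) - 13174) = √((-16249 + 8628) - 13174) = √(-7621 - 13174) = √(-20795) = I*√20795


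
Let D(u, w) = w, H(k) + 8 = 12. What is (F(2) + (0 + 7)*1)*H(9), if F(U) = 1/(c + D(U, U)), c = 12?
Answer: 198/7 ≈ 28.286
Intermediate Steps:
H(k) = 4 (H(k) = -8 + 12 = 4)
F(U) = 1/(12 + U)
(F(2) + (0 + 7)*1)*H(9) = (1/(12 + 2) + (0 + 7)*1)*4 = (1/14 + 7*1)*4 = (1/14 + 7)*4 = (99/14)*4 = 198/7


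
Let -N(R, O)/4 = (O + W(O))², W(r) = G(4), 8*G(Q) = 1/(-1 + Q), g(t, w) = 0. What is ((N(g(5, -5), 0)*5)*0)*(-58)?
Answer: 0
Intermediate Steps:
G(Q) = 1/(8*(-1 + Q))
W(r) = 1/24 (W(r) = 1/(8*(-1 + 4)) = (⅛)/3 = (⅛)*(⅓) = 1/24)
N(R, O) = -4*(1/24 + O)² (N(R, O) = -4*(O + 1/24)² = -4*(1/24 + O)²)
((N(g(5, -5), 0)*5)*0)*(-58) = ((-(1 + 24*0)²/144*5)*0)*(-58) = ((-(1 + 0)²/144*5)*0)*(-58) = ((-1/144*1²*5)*0)*(-58) = ((-1/144*1*5)*0)*(-58) = (-1/144*5*0)*(-58) = -5/144*0*(-58) = 0*(-58) = 0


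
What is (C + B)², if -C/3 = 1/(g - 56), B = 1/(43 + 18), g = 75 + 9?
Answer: 24025/2917264 ≈ 0.0082355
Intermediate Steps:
g = 84
B = 1/61 ≈ 0.016393
C = -3/28 (C = -3/(84 - 56) = -3/28 ≈ -0.10714)
(C + B)² = (-3/28 + 1/61)² = (-155/1708)² = 24025/2917264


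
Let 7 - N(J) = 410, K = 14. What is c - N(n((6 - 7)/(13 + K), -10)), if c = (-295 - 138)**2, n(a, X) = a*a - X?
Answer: 187892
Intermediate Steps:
n(a, X) = a**2 - X
N(J) = -403 (N(J) = 7 - 1*410 = 7 - 410 = -403)
c = 187489 (c = (-433)**2 = 187489)
c - N(n((6 - 7)/(13 + K), -10)) = 187489 - 1*(-403) = 187489 + 403 = 187892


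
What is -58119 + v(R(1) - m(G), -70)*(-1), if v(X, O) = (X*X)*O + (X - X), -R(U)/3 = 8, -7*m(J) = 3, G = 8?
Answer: -134583/7 ≈ -19226.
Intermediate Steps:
m(J) = -3/7 (m(J) = -⅐*3 = -3/7)
R(U) = -24 (R(U) = -3*8 = -24)
v(X, O) = O*X² (v(X, O) = X²*O + 0 = O*X² + 0 = O*X²)
-58119 + v(R(1) - m(G), -70)*(-1) = -58119 - 70*(-24 - 1*(-3/7))²*(-1) = -58119 - 70*(-24 + 3/7)²*(-1) = -58119 - 70*(-165/7)²*(-1) = -58119 - 70*27225/49*(-1) = -58119 - 272250/7*(-1) = -58119 + 272250/7 = -134583/7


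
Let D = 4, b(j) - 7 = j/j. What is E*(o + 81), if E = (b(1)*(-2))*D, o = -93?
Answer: 768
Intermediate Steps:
b(j) = 8 (b(j) = 7 + j/j = 7 + 1 = 8)
E = -64 (E = (8*(-2))*4 = -16*4 = -64)
E*(o + 81) = -64*(-93 + 81) = -64*(-12) = 768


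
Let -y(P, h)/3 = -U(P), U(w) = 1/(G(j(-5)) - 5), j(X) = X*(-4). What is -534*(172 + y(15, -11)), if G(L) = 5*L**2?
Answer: -61079454/665 ≈ -91849.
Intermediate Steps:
j(X) = -4*X
U(w) = 1/1995 (U(w) = 1/(5*(-4*(-5))**2 - 5) = 1/(5*20**2 - 5) = 1/(5*400 - 5) = 1/(2000 - 5) = 1/1995)
y(P, h) = 1/665 (y(P, h) = -(-3)/1995 = -3*(-1/1995) = 1/665)
-534*(172 + y(15, -11)) = -534*(172 + 1/665) = -534*114381/665 = -61079454/665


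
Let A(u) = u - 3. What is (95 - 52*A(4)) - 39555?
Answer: -39512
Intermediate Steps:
A(u) = -3 + u
(95 - 52*A(4)) - 39555 = (95 - 52*(-3 + 4)) - 39555 = (95 - 52*1) - 39555 = (95 - 52) - 39555 = 43 - 39555 = -39512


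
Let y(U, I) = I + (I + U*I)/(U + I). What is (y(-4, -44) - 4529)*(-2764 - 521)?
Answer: 60125355/4 ≈ 1.5031e+7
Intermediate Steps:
y(U, I) = I + (I + I*U)/(I + U)
(y(-4, -44) - 4529)*(-2764 - 521) = (-44*(1 - 44 + 2*(-4))/(-44 - 4) - 4529)*(-2764 - 521) = (-44*(1 - 44 - 8)/(-48) - 4529)*(-3285) = (-44*(-1/48)*(-51) - 4529)*(-3285) = (-187/4 - 4529)*(-3285) = -18303/4*(-3285) = 60125355/4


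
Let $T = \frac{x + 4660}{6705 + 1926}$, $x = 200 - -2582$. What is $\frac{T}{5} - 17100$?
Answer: $- \frac{737943058}{43155} \approx -17100.0$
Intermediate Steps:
$x = 2782$ ($x = 200 + 2582 = 2782$)
$T = \frac{7442}{8631}$ ($T = \frac{2782 + 4660}{6705 + 1926} = \frac{7442}{8631} \approx 0.86224$)
$\frac{T}{5} - 17100 = \frac{1}{5} \cdot \frac{7442}{8631} - 17100 = \frac{7442}{43155} - 17100 = - \frac{737943058}{43155}$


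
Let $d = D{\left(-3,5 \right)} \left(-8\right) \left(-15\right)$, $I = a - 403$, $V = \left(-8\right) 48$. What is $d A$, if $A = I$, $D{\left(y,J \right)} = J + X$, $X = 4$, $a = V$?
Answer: $-849960$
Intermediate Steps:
$V = -384$
$a = -384$
$D{\left(y,J \right)} = 4 + J$ ($D{\left(y,J \right)} = J + 4 = 4 + J$)
$I = -787$ ($I = -384 - 403 = -787$)
$A = -787$
$d = 1080$ ($d = \left(4 + 5\right) \left(-8\right) \left(-15\right) = 9 \left(-8\right) \left(-15\right) = \left(-72\right) \left(-15\right) = 1080$)
$d A = 1080 \left(-787\right) = -849960$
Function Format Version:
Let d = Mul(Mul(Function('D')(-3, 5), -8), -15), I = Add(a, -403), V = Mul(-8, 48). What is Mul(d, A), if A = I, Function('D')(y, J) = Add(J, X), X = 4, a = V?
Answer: -849960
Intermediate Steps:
V = -384
a = -384
Function('D')(y, J) = Add(4, J) (Function('D')(y, J) = Add(J, 4) = Add(4, J))
I = -787 (I = Add(-384, -403) = -787)
A = -787
d = 1080 (d = Mul(Mul(Add(4, 5), -8), -15) = Mul(Mul(9, -8), -15) = Mul(-72, -15) = 1080)
Mul(d, A) = Mul(1080, -787) = -849960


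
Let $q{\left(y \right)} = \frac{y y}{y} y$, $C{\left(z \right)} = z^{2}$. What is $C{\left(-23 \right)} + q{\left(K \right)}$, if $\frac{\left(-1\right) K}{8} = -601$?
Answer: $23117393$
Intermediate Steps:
$K = 4808$ ($K = \left(-8\right) \left(-601\right) = 4808$)
$q{\left(y \right)} = y^{2}$ ($q{\left(y \right)} = \frac{y^{2}}{y} y = y y = y^{2}$)
$C{\left(-23 \right)} + q{\left(K \right)} = \left(-23\right)^{2} + 4808^{2} = 529 + 23116864 = 23117393$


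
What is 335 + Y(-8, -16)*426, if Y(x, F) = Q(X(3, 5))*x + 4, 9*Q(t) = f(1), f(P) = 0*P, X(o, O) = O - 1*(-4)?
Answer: 2039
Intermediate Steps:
X(o, O) = 4 + O (X(o, O) = O + 4 = 4 + O)
f(P) = 0
Q(t) = 0 (Q(t) = (⅑)*0 = 0)
Y(x, F) = 4 (Y(x, F) = 0*x + 4 = 0 + 4 = 4)
335 + Y(-8, -16)*426 = 335 + 4*426 = 335 + 1704 = 2039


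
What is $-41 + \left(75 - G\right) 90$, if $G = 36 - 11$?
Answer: $4459$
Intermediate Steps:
$G = 25$
$-41 + \left(75 - G\right) 90 = -41 + \left(75 - 25\right) 90 = -41 + 50 \cdot 90 = -41 + 4500 = 4459$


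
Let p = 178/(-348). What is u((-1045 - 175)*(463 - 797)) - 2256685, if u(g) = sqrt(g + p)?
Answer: -2256685 + sqrt(12336848994)/174 ≈ -2.2560e+6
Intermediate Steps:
p = -89/174 (p = 178*(-1/348) = -89/174 ≈ -0.51149)
u(g) = sqrt(-89/174 + g) (u(g) = sqrt(g - 89/174) = sqrt(-89/174 + g))
u((-1045 - 175)*(463 - 797)) - 2256685 = sqrt(-15486 + 30276*((-1045 - 175)*(463 - 797)))/174 - 2256685 = sqrt(-15486 + 30276*(-1220*(-334)))/174 - 2256685 = sqrt(-15486 + 30276*407480)/174 - 2256685 = sqrt(-15486 + 12336864480)/174 - 2256685 = sqrt(12336848994)/174 - 2256685 = -2256685 + sqrt(12336848994)/174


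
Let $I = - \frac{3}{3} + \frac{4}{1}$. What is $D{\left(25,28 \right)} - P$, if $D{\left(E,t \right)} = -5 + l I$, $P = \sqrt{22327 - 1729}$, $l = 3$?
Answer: $4 - \sqrt{20598} \approx -139.52$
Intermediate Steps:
$P = \sqrt{20598} \approx 143.52$
$I = 3$ ($I = \left(-3\right) \frac{1}{3} + 4 \cdot 1 = -1 + 4 = 3$)
$D{\left(E,t \right)} = 4$ ($D{\left(E,t \right)} = -5 + 3 \cdot 3 = -5 + 9 = 4$)
$D{\left(25,28 \right)} - P = 4 - \sqrt{20598}$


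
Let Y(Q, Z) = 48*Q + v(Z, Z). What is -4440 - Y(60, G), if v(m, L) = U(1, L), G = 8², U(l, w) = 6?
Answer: -7326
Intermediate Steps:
G = 64
v(m, L) = 6
Y(Q, Z) = 6 + 48*Q (Y(Q, Z) = 48*Q + 6 = 6 + 48*Q)
-4440 - Y(60, G) = -4440 - (6 + 48*60) = -4440 - (6 + 2880) = -4440 - 1*2886 = -4440 - 2886 = -7326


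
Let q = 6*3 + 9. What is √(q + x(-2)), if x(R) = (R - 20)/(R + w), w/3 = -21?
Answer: √115505/65 ≈ 5.2286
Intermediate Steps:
w = -63 (w = 3*(-21) = -63)
x(R) = (-20 + R)/(-63 + R) (x(R) = (R - 20)/(R - 63) = (-20 + R)/(-63 + R))
q = 27 (q = 18 + 9 = 27)
√(q + x(-2)) = √(27 + (-20 - 2)/(-63 - 2)) = √(27 - 22/(-65)) = √(27 - 1/65*(-22)) = √(27 + 22/65) = √(1777/65) = √115505/65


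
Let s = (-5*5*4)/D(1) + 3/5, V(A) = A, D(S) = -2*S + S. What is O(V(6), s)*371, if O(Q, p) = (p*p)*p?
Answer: 47214768517/125 ≈ 3.7772e+8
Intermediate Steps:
D(S) = -S
s = 503/5 (s = (-5*5*4)/((-1*1)) + 3/5 = -25*4/(-1) + 3*(⅕) = -100*(-1) + ⅗ = 100 + ⅗ = 503/5 ≈ 100.60)
O(Q, p) = p³ (O(Q, p) = p²*p = p³)
O(V(6), s)*371 = (503/5)³*371 = (127263527/125)*371 = 47214768517/125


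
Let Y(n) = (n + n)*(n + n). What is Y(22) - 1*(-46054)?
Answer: 47990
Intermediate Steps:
Y(n) = 4*n² (Y(n) = (2*n)*(2*n) = 4*n²)
Y(22) - 1*(-46054) = 4*22² - 1*(-46054) = 4*484 + 46054 = 1936 + 46054 = 47990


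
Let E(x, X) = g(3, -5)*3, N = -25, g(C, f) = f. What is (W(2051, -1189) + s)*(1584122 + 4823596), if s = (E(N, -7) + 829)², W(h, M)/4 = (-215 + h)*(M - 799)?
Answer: -89306134296168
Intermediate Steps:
W(h, M) = 4*(-799 + M)*(-215 + h) (W(h, M) = 4*((-215 + h)*(M - 799)) = 4*((-215 + h)*(-799 + M)) = 4*((-799 + M)*(-215 + h)) = 4*(-799 + M)*(-215 + h))
E(x, X) = -15 (E(x, X) = -5*3 = -15)
s = 662596 (s = (-15 + 829)² = 814² = 662596)
(W(2051, -1189) + s)*(1584122 + 4823596) = ((687140 - 3196*2051 - 860*(-1189) + 4*(-1189)*2051) + 662596)*(1584122 + 4823596) = ((687140 - 6554996 + 1022540 - 9754556) + 662596)*6407718 = (-14599872 + 662596)*6407718 = -13937276*6407718 = -89306134296168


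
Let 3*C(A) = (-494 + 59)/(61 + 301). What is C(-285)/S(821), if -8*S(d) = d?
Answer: 580/148601 ≈ 0.0039031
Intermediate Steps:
S(d) = -d/8
C(A) = -145/362 (C(A) = ((-494 + 59)/(61 + 301))/3 = (-435/362)/3 = (-435*1/362)/3 = (⅓)*(-435/362) = -145/362)
C(-285)/S(821) = -145/(362*((-⅛*821))) = -145/(362*(-821/8)) = -145/362*(-8/821) = 580/148601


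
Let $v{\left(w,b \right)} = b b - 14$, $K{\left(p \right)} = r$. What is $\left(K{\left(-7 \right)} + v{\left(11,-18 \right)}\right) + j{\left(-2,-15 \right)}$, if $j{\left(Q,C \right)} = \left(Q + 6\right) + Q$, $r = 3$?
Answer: $315$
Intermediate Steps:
$K{\left(p \right)} = 3$
$v{\left(w,b \right)} = -14 + b^{2}$ ($v{\left(w,b \right)} = b^{2} - 14 = -14 + b^{2}$)
$j{\left(Q,C \right)} = 6 + 2 Q$ ($j{\left(Q,C \right)} = \left(6 + Q\right) + Q = 6 + 2 Q$)
$\left(K{\left(-7 \right)} + v{\left(11,-18 \right)}\right) + j{\left(-2,-15 \right)} = \left(3 - \left(14 - \left(-18\right)^{2}\right)\right) + \left(6 + 2 \left(-2\right)\right) = \left(3 + \left(-14 + 324\right)\right) + \left(6 - 4\right) = \left(3 + 310\right) + 2 = 313 + 2 = 315$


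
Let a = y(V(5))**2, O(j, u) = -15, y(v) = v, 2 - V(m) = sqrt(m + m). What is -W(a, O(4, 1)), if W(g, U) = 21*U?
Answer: 315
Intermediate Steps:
V(m) = 2 - sqrt(2)*sqrt(m) (V(m) = 2 - sqrt(m + m) = 2 - sqrt(2*m) = 2 - sqrt(2)*sqrt(m))
a = (2 - sqrt(10))**2 (a = (2 - sqrt(2)*sqrt(5))**2 = (2 - sqrt(10))**2 ≈ 1.3509)
-W(a, O(4, 1)) = -21*(-15) = -1*(-315) = 315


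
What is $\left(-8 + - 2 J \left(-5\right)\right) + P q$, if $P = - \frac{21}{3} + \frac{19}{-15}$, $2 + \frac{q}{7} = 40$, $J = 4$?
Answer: $- \frac{32504}{15} \approx -2166.9$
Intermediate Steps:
$q = 266$ ($q = -14 + 7 \cdot 40 = -14 + 280 = 266$)
$P = - \frac{124}{15}$ ($P = \left(-21\right) \frac{1}{3} + 19 \left(- \frac{1}{15}\right) = -7 - \frac{19}{15} = - \frac{124}{15} \approx -8.2667$)
$\left(-8 + - 2 J \left(-5\right)\right) + P q = \left(-8 + \left(-2\right) 4 \left(-5\right)\right) - \frac{32984}{15} = \left(-8 - -40\right) - \frac{32984}{15} = \left(-8 + 40\right) - \frac{32984}{15} = 32 - \frac{32984}{15} = - \frac{32504}{15}$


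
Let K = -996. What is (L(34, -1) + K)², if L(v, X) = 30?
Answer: 933156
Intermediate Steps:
(L(34, -1) + K)² = (30 - 996)² = (-966)² = 933156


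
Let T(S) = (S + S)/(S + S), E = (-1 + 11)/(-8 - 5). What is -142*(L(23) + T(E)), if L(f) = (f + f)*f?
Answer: -150378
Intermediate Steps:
E = -10/13 (E = 10/(-13) = 10*(-1/13) = -10/13 ≈ -0.76923)
T(S) = 1 (T(S) = (2*S)/((2*S)) = (2*S)*(1/(2*S)) = 1)
L(f) = 2*f² (L(f) = (2*f)*f = 2*f²)
-142*(L(23) + T(E)) = -142*(2*23² + 1) = -142*(2*529 + 1) = -142*(1058 + 1) = -142*1059 = -150378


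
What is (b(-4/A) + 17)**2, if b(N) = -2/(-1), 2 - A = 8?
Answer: 361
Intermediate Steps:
A = -6 (A = 2 - 1*8 = 2 - 8 = -6)
b(N) = 2 (b(N) = -2*(-1) = 2)
(b(-4/A) + 17)**2 = (2 + 17)**2 = 19**2 = 361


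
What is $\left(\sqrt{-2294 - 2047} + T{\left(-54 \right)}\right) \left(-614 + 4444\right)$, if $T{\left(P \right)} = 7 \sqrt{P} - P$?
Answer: $206820 + 3830 i \sqrt{4341} + 80430 i \sqrt{6} \approx 2.0682 \cdot 10^{5} + 4.4936 \cdot 10^{5} i$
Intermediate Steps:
$T{\left(P \right)} = - P + 7 \sqrt{P}$
$\left(\sqrt{-2294 - 2047} + T{\left(-54 \right)}\right) \left(-614 + 4444\right) = \left(\sqrt{-2294 - 2047} + \left(\left(-1\right) \left(-54\right) + 7 \sqrt{-54}\right)\right) \left(-614 + 4444\right) = \left(\sqrt{-4341} + \left(54 + 7 \cdot 3 i \sqrt{6}\right)\right) 3830 = \left(i \sqrt{4341} + \left(54 + 21 i \sqrt{6}\right)\right) 3830 = \left(54 + i \sqrt{4341} + 21 i \sqrt{6}\right) 3830 = 206820 + 3830 i \sqrt{4341} + 80430 i \sqrt{6}$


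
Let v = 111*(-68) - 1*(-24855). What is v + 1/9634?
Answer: 166735639/9634 ≈ 17307.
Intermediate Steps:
v = 17307 (v = -7548 + 24855 = 17307)
v + 1/9634 = 17307 + 1/9634 = 166735639/9634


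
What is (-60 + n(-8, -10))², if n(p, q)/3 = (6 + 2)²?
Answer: 17424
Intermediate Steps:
n(p, q) = 192 (n(p, q) = 3*(6 + 2)² = 3*8² = 3*64 = 192)
(-60 + n(-8, -10))² = (-60 + 192)² = 132² = 17424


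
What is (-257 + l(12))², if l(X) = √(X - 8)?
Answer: 65025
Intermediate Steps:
l(X) = √(-8 + X)
(-257 + l(12))² = (-257 + √(-8 + 12))² = (-257 + √4)² = (-257 + 2)² = (-255)² = 65025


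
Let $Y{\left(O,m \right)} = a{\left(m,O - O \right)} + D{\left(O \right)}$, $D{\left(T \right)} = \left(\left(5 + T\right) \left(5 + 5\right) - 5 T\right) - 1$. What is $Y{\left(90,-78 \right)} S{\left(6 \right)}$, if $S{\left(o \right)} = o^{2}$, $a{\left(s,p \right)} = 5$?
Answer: $18144$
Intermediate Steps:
$D{\left(T \right)} = 49 + 5 T$ ($D{\left(T \right)} = \left(\left(5 + T\right) 10 - 5 T\right) - 1 = \left(\left(50 + 10 T\right) - 5 T\right) - 1 = \left(50 + 5 T\right) - 1 = 49 + 5 T$)
$Y{\left(O,m \right)} = 54 + 5 O$ ($Y{\left(O,m \right)} = 5 + \left(49 + 5 O\right) = 54 + 5 O$)
$Y{\left(90,-78 \right)} S{\left(6 \right)} = \left(54 + 5 \cdot 90\right) 6^{2} = \left(54 + 450\right) 36 = 504 \cdot 36 = 18144$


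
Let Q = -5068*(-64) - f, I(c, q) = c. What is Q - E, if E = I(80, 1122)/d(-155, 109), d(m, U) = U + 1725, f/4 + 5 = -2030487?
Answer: 7745275400/917 ≈ 8.4463e+6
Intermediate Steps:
f = -8121968 (f = -20 + 4*(-2030487) = -20 - 8121948 = -8121968)
d(m, U) = 1725 + U
E = 40/917 (E = 80/(1725 + 109) = 80/1834 = 80*(1/1834) = 40/917 ≈ 0.043621)
Q = 8446320 (Q = -5068*(-64) - 1*(-8121968) = 324352 + 8121968 = 8446320)
Q - E = 8446320 - 1*40/917 = 8446320 - 40/917 = 7745275400/917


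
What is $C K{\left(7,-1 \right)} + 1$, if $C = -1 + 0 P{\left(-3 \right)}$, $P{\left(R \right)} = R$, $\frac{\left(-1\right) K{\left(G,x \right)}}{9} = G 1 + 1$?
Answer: $73$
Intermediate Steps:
$K{\left(G,x \right)} = -9 - 9 G$ ($K{\left(G,x \right)} = - 9 \left(G 1 + 1\right) = - 9 \left(G + 1\right) = - 9 \left(1 + G\right) = -9 - 9 G$)
$C = -1$ ($C = -1 + 0 \left(-3\right) = -1 + 0 = -1$)
$C K{\left(7,-1 \right)} + 1 = - (-9 - 63) + 1 = \left(-1\right) \left(-72\right) + 1 = 72 + 1 = 73$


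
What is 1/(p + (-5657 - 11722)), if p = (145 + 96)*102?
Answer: 1/7203 ≈ 0.00013883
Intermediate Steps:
p = 24582 (p = 241*102 = 24582)
1/(p + (-5657 - 11722)) = 1/(24582 + (-5657 - 11722)) = 1/(24582 - 17379) = 1/7203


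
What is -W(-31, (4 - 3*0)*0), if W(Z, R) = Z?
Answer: 31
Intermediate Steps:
-W(-31, (4 - 3*0)*0) = -1*(-31) = 31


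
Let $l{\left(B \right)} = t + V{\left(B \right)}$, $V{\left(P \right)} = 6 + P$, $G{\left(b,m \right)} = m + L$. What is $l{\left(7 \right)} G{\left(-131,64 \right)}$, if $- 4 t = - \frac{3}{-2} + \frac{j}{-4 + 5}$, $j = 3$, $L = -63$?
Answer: $\frac{95}{8} \approx 11.875$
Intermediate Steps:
$G{\left(b,m \right)} = -63 + m$ ($G{\left(b,m \right)} = m - 63 = -63 + m$)
$t = - \frac{9}{8}$ ($t = - \frac{- \frac{3}{-2} + \frac{3}{-4 + 5}}{4} = - \frac{\left(-3\right) \left(- \frac{1}{2}\right) + \frac{3}{1}}{4} = - \frac{\frac{3}{2} + 3 \cdot 1}{4} = - \frac{\frac{3}{2} + 3}{4} = \left(- \frac{1}{4}\right) \frac{9}{2} = - \frac{9}{8} \approx -1.125$)
$l{\left(B \right)} = \frac{39}{8} + B$ ($l{\left(B \right)} = - \frac{9}{8} + \left(6 + B\right) = \frac{39}{8} + B$)
$l{\left(7 \right)} G{\left(-131,64 \right)} = \left(\frac{39}{8} + 7\right) \left(-63 + 64\right) = \frac{95}{8} \cdot 1 = \frac{95}{8}$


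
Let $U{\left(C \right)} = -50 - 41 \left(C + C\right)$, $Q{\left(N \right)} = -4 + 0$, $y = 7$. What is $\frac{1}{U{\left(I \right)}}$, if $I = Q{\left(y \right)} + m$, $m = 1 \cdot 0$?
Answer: $\frac{1}{278} \approx 0.0035971$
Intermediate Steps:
$m = 0$
$Q{\left(N \right)} = -4$
$I = -4$ ($I = -4 + 0 = -4$)
$U{\left(C \right)} = -50 - 82 C$ ($U{\left(C \right)} = -50 - 41 \cdot 2 C = -50 - 82 C$)
$\frac{1}{U{\left(I \right)}} = \frac{1}{-50 - -328} = \frac{1}{-50 + 328} = \frac{1}{278}$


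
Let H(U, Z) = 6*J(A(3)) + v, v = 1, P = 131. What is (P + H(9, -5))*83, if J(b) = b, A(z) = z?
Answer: 12450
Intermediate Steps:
H(U, Z) = 19 (H(U, Z) = 6*3 + 1 = 18 + 1 = 19)
(P + H(9, -5))*83 = (131 + 19)*83 = 150*83 = 12450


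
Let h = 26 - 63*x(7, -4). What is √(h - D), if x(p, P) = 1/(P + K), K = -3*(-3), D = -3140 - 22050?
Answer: √630085/5 ≈ 158.76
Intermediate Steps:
D = -25190
K = 9
x(p, P) = 1/(9 + P) (x(p, P) = 1/(P + 9) = 1/(9 + P))
h = 67/5 (h = 26 - 63/(9 - 4) = 26 - 63/5 = 67/5 ≈ 13.400)
√(h - D) = √(67/5 - 1*(-25190)) = √(67/5 + 25190) = √(126017/5) = √630085/5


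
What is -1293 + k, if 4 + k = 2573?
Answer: 1276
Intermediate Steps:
k = 2569 (k = -4 + 2573 = 2569)
-1293 + k = -1293 + 2569 = 1276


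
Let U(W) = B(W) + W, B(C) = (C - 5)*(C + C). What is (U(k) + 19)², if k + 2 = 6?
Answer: 225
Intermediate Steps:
k = 4 (k = -2 + 6 = 4)
B(C) = 2*C*(-5 + C) (B(C) = (-5 + C)*(2*C) = 2*C*(-5 + C))
U(W) = W + 2*W*(-5 + W) (U(W) = 2*W*(-5 + W) + W = W + 2*W*(-5 + W))
(U(k) + 19)² = (4*(-9 + 2*4) + 19)² = (4*(-9 + 8) + 19)² = (4*(-1) + 19)² = (-4 + 19)² = 15² = 225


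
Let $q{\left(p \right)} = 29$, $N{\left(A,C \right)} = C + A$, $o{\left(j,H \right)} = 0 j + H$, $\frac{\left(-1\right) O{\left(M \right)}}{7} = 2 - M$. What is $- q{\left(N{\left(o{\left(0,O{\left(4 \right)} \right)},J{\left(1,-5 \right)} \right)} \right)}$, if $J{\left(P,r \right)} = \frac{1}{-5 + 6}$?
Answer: $-29$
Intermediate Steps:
$O{\left(M \right)} = -14 + 7 M$ ($O{\left(M \right)} = - 7 \left(2 - M\right) = -14 + 7 M$)
$J{\left(P,r \right)} = 1$ ($J{\left(P,r \right)} = 1^{-1} = 1$)
$o{\left(j,H \right)} = H$ ($o{\left(j,H \right)} = 0 + H = H$)
$N{\left(A,C \right)} = A + C$
$- q{\left(N{\left(o{\left(0,O{\left(4 \right)} \right)},J{\left(1,-5 \right)} \right)} \right)} = \left(-1\right) 29 = -29$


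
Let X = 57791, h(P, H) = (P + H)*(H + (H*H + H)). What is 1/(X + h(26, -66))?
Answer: -1/111169 ≈ -8.9953e-6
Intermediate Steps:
h(P, H) = (H + P)*(H**2 + 2*H) (h(P, H) = (H + P)*(H + (H**2 + H)) = (H + P)*(H + (H + H**2)) = (H + P)*(H**2 + 2*H))
1/(X + h(26, -66)) = 1/(57791 - 66*((-66)**2 + 2*(-66) + 2*26 - 66*26)) = 1/(57791 - 66*(4356 - 132 + 52 - 1716)) = 1/(57791 - 66*2560) = 1/(57791 - 168960) = 1/(-111169) = -1/111169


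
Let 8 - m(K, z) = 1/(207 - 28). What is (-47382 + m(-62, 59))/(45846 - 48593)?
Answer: 8479947/491713 ≈ 17.246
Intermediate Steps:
m(K, z) = 1431/179 (m(K, z) = 8 - 1/(207 - 28) = 8 - 1/179 = 1431/179)
(-47382 + m(-62, 59))/(45846 - 48593) = (-47382 + 1431/179)/(45846 - 48593) = -8479947/179/(-2747) = -8479947/179*(-1/2747) = 8479947/491713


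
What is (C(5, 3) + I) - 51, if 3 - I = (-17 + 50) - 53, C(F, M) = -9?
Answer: -37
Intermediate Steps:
I = 23 (I = 3 - ((-17 + 50) - 53) = 3 - (33 - 53) = 3 - 1*(-20) = 3 + 20 = 23)
(C(5, 3) + I) - 51 = (-9 + 23) - 51 = 14 - 51 = -37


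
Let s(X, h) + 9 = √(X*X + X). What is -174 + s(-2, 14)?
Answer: -183 + √2 ≈ -181.59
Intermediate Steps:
s(X, h) = -9 + √(X + X²) (s(X, h) = -9 + √(X*X + X) = -9 + √(X² + X) = -9 + √(X + X²))
-174 + s(-2, 14) = -174 + (-9 + √(-2*(1 - 2))) = -174 + (-9 + √(-2*(-1))) = -174 + (-9 + √2) = -183 + √2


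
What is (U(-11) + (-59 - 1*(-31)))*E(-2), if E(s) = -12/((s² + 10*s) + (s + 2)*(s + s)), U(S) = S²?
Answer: 279/4 ≈ 69.750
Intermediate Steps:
E(s) = -12/(s² + 10*s + 2*s*(2 + s)) (E(s) = -12/((s² + 10*s) + (2 + s)*(2*s)) = -12/((s² + 10*s) + 2*s*(2 + s)) = -12/(s² + 10*s + 2*s*(2 + s)))
(U(-11) + (-59 - 1*(-31)))*E(-2) = ((-11)² + (-59 - 1*(-31)))*(-12/(-2*(14 + 3*(-2)))) = (121 + (-59 + 31))*(-12*(-½)/(14 - 6)) = (121 - 28)*(-12*(-½)/8) = 93*(-12*(-½)*⅛) = 93*(¾) = 279/4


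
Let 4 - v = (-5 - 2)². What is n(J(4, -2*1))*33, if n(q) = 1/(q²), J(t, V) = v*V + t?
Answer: 33/8836 ≈ 0.0037347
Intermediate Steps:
v = -45 (v = 4 - (-5 - 2)² = 4 - 1*(-7)² = 4 - 1*49 = 4 - 49 = -45)
J(t, V) = t - 45*V (J(t, V) = -45*V + t = t - 45*V)
n(q) = q⁻²
n(J(4, -2*1))*33 = 33/(4 - (-90))² = 33/(4 - 45*(-2))² = 33/(4 + 90)² = 33/94² = (1/8836)*33 = 33/8836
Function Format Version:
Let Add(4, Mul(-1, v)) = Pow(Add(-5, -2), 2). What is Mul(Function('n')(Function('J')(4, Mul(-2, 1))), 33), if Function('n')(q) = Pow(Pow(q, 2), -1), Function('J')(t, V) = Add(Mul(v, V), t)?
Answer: Rational(33, 8836) ≈ 0.0037347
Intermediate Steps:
v = -45 (v = Add(4, Mul(-1, Pow(Add(-5, -2), 2))) = Add(4, Mul(-1, Pow(-7, 2))) = Add(4, Mul(-1, 49)) = Add(4, -49) = -45)
Function('J')(t, V) = Add(t, Mul(-45, V)) (Function('J')(t, V) = Add(Mul(-45, V), t) = Add(t, Mul(-45, V)))
Function('n')(q) = Pow(q, -2)
Mul(Function('n')(Function('J')(4, Mul(-2, 1))), 33) = Mul(Pow(Add(4, Mul(-45, Mul(-2, 1))), -2), 33) = Mul(Pow(Add(4, Mul(-45, -2)), -2), 33) = Mul(Pow(Add(4, 90), -2), 33) = Mul(Pow(94, -2), 33) = Mul(Rational(1, 8836), 33) = Rational(33, 8836)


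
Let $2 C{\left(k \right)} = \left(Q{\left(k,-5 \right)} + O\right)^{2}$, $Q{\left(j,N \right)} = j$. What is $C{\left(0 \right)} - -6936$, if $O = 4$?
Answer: $6944$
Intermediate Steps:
$C{\left(k \right)} = \frac{\left(4 + k\right)^{2}}{2}$ ($C{\left(k \right)} = \frac{\left(k + 4\right)^{2}}{2} = \frac{\left(4 + k\right)^{2}}{2}$)
$C{\left(0 \right)} - -6936 = \frac{\left(4 + 0\right)^{2}}{2} - -6936 = \frac{4^{2}}{2} + 6936 = \frac{1}{2} \cdot 16 + 6936 = 8 + 6936 = 6944$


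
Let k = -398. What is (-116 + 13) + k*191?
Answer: -76121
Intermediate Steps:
(-116 + 13) + k*191 = (-116 + 13) - 398*191 = -103 - 76018 = -76121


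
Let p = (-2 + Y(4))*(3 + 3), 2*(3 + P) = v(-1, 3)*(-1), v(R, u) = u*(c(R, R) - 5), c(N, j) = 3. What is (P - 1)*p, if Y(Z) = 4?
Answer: -12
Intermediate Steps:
v(R, u) = -2*u (v(R, u) = u*(3 - 5) = u*(-2) = -2*u)
P = 0 (P = -3 + (-2*3*(-1))/2 = -3 + (-6*(-1))/2 = -3 + (1/2)*6 = -3 + 3 = 0)
p = 12 (p = (-2 + 4)*(3 + 3) = 2*6 = 12)
(P - 1)*p = (0 - 1)*12 = -1*12 = -12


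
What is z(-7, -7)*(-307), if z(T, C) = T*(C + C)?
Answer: -30086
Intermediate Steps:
z(T, C) = 2*C*T (z(T, C) = T*(2*C) = 2*C*T)
z(-7, -7)*(-307) = (2*(-7)*(-7))*(-307) = 98*(-307) = -30086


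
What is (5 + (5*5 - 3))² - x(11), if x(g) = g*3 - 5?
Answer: 701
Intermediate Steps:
x(g) = -5 + 3*g (x(g) = 3*g - 5 = -5 + 3*g)
(5 + (5*5 - 3))² - x(11) = (5 + (5*5 - 3))² - (-5 + 3*11) = (5 + (25 - 3))² - (-5 + 33) = (5 + 22)² - 1*28 = 27² - 28 = 729 - 28 = 701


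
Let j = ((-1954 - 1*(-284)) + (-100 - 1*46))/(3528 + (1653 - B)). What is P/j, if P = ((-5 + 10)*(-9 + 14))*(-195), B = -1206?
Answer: 31136625/1816 ≈ 17146.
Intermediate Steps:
P = -4875 (P = (5*5)*(-195) = 25*(-195) = -4875)
j = -1816/6387 (j = ((-1954 - 1*(-284)) + (-100 - 1*46))/(3528 + (1653 - 1*(-1206))) = ((-1954 + 284) + (-100 - 46))/(3528 + (1653 + 1206)) = (-1670 - 146)/(3528 + 2859) = -1816/6387 ≈ -0.28433)
P/j = -4875/(-1816/6387) = -4875*(-6387/1816) = 31136625/1816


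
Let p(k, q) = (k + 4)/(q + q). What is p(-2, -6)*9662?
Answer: -4831/3 ≈ -1610.3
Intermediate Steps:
p(k, q) = (4 + k)/(2*q) (p(k, q) = (4 + k)/((2*q)) = (4 + k)*(1/(2*q)) = (4 + k)/(2*q))
p(-2, -6)*9662 = ((½)*(4 - 2)/(-6))*9662 = ((½)*(-⅙)*2)*9662 = -⅙*9662 = -4831/3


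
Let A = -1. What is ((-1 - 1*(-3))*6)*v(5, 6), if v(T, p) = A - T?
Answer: -72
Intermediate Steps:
v(T, p) = -1 - T
((-1 - 1*(-3))*6)*v(5, 6) = ((-1 - 1*(-3))*6)*(-1 - 1*5) = ((-1 + 3)*6)*(-1 - 5) = (2*6)*(-6) = 12*(-6) = -72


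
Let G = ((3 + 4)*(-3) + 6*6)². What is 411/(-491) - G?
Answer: -110886/491 ≈ -225.84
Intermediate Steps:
G = 225 (G = (7*(-3) + 36)² = (-21 + 36)² = 15² = 225)
411/(-491) - G = 411/(-491) - 1*225 = 411*(-1/491) - 225 = -411/491 - 225 = -110886/491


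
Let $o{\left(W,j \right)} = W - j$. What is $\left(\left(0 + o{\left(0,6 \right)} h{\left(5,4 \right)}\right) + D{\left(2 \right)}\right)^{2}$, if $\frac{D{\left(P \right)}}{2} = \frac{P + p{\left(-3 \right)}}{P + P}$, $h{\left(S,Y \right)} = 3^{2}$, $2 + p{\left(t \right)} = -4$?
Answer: $3136$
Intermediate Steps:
$p{\left(t \right)} = -6$ ($p{\left(t \right)} = -2 - 4 = -6$)
$h{\left(S,Y \right)} = 9$
$D{\left(P \right)} = \frac{-6 + P}{P}$ ($D{\left(P \right)} = 2 \frac{P - 6}{P + P} = 2 \frac{-6 + P}{2 P} = \frac{-6 + P}{P}$)
$\left(\left(0 + o{\left(0,6 \right)} h{\left(5,4 \right)}\right) + D{\left(2 \right)}\right)^{2} = \left(\left(0 + \left(0 - 6\right) 9\right) + \frac{-6 + 2}{2}\right)^{2} = \left(\left(0 + \left(0 - 6\right) 9\right) + \frac{1}{2} \left(-4\right)\right)^{2} = \left(\left(0 - 54\right) - 2\right)^{2} = \left(-54 - 2\right)^{2} = \left(-56\right)^{2} = 3136$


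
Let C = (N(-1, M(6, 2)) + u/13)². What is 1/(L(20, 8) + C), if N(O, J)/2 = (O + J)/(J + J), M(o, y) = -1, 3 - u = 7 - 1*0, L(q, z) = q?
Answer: 169/3864 ≈ 0.043737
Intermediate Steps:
u = -4 (u = 3 - (7 - 1*0) = 3 - (7 + 0) = 3 - 1*7 = 3 - 7 = -4)
N(O, J) = (J + O)/J (N(O, J) = 2*((O + J)/(J + J)) = 2*((J + O)/((2*J))) = 2*((J + O)*(1/(2*J))) = 2*((J + O)/(2*J)) = (J + O)/J)
C = 484/169 (C = ((-1 - 1)/(-1) - 4/13)² = (-1*(-2) - 4*1/13)² = (2 - 4/13)² = (22/13)² = 484/169 ≈ 2.8639)
1/(L(20, 8) + C) = 1/(20 + 484/169) = 1/(3864/169) = 169/3864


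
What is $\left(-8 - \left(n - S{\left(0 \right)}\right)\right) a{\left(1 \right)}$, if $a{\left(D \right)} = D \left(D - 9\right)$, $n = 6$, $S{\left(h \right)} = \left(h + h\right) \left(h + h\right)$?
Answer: $112$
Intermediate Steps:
$S{\left(h \right)} = 4 h^{2}$ ($S{\left(h \right)} = 2 h 2 h = 4 h^{2}$)
$a{\left(D \right)} = D \left(-9 + D\right)$
$\left(-8 - \left(n - S{\left(0 \right)}\right)\right) a{\left(1 \right)} = \left(-8 + \left(4 \cdot 0^{2} - 6\right)\right) 1 \left(-9 + 1\right) = \left(-8 + \left(4 \cdot 0 - 6\right)\right) 1 \left(-8\right) = \left(-8 + \left(0 - 6\right)\right) \left(-8\right) = \left(-8 - 6\right) \left(-8\right) = \left(-14\right) \left(-8\right) = 112$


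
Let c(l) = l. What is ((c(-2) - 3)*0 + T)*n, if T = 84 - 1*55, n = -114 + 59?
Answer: -1595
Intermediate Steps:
n = -55
T = 29 (T = 84 - 55 = 29)
((c(-2) - 3)*0 + T)*n = ((-2 - 3)*0 + 29)*(-55) = (-5*0 + 29)*(-55) = (0 + 29)*(-55) = 29*(-55) = -1595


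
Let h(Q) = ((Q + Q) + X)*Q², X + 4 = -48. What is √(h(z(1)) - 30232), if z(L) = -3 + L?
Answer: 18*I*√94 ≈ 174.52*I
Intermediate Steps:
X = -52 (X = -4 - 48 = -52)
h(Q) = Q²*(-52 + 2*Q) (h(Q) = ((Q + Q) - 52)*Q² = (2*Q - 52)*Q² = (-52 + 2*Q)*Q² = Q²*(-52 + 2*Q))
√(h(z(1)) - 30232) = √(2*(-3 + 1)²*(-26 + (-3 + 1)) - 30232) = √(2*(-2)²*(-26 - 2) - 30232) = √(2*4*(-28) - 30232) = √(-224 - 30232) = √(-30456) = 18*I*√94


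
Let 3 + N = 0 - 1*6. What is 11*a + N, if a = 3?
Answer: 24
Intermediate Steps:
N = -9 (N = -3 + (0 - 1*6) = -3 + (0 - 6) = -3 - 6 = -9)
11*a + N = 11*3 - 9 = 33 - 9 = 24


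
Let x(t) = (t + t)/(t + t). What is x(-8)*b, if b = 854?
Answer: 854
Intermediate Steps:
x(t) = 1 (x(t) = (2*t)/((2*t)) = (2*t)*(1/(2*t)) = 1)
x(-8)*b = 1*854 = 854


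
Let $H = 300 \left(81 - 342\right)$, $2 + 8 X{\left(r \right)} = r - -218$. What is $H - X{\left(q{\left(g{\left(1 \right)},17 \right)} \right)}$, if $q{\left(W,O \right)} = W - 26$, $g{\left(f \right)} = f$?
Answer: $- \frac{626591}{8} \approx -78324.0$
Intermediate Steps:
$q{\left(W,O \right)} = -26 + W$
$X{\left(r \right)} = 27 + \frac{r}{8}$ ($X{\left(r \right)} = - \frac{1}{4} + \frac{r - -218}{8} = - \frac{1}{4} + \frac{r + 218}{8} = - \frac{1}{4} + \frac{218 + r}{8} = - \frac{1}{4} + \left(\frac{109}{4} + \frac{r}{8}\right) = 27 + \frac{r}{8}$)
$H = -78300$ ($H = 300 \left(-261\right) = -78300$)
$H - X{\left(q{\left(g{\left(1 \right)},17 \right)} \right)} = -78300 - \left(27 + \frac{-26 + 1}{8}\right) = -78300 - \left(27 + \frac{1}{8} \left(-25\right)\right) = -78300 - \left(27 - \frac{25}{8}\right) = -78300 - \frac{191}{8} = - \frac{626591}{8}$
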